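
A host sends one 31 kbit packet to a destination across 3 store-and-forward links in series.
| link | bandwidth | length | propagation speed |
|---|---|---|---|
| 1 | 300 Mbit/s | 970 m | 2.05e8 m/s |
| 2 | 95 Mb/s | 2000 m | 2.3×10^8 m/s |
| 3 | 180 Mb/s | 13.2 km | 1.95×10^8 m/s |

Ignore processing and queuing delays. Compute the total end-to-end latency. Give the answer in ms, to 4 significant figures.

L = 31000 bits.
Transmission delays (L/R per hop): 0.103333, 0.326316, 0.172222 ms; sum = 0.601871 ms.
Propagation delays (d/s per hop): 0.00473171, 0.00869565, 0.0676923 ms; sum = 0.0811197 ms.
End-to-end = 0.6830 ms.

0.6830 ms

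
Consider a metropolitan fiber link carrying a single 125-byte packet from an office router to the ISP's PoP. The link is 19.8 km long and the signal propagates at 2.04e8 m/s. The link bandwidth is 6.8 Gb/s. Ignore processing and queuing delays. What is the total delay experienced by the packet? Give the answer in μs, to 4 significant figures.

97.21 μs

L = 125 × 8 = 1000 bits.
Transmission delay = L/R = 1000 / 6800000000 = 0.147059 μs.
Propagation delay = d/s = 19800 m / 204000000 m/s = 97.0588 μs.
Total = 97.21 μs.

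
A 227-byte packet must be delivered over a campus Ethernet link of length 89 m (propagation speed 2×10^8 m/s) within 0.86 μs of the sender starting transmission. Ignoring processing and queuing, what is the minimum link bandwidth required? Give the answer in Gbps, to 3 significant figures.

L = 1816 bits.
Propagation delay = 89 / 200000000 = 0.445 μs.
Transmission budget = 0.86 − 0.445 = 0.415 μs.
R ≥ L / t_tx = 1816 bits / 4.15e-07 s = 4.38 Gbps.

4.38 Gbps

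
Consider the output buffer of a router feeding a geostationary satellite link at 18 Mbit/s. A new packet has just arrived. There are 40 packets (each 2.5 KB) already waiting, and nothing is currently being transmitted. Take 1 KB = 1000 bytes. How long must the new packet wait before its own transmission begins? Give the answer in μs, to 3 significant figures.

44400 μs

Each queued packet: L/R = 20000/18000000 = 1111.11 μs.
40 queued → 44444.4 μs.
Queuing delay = 44400 μs.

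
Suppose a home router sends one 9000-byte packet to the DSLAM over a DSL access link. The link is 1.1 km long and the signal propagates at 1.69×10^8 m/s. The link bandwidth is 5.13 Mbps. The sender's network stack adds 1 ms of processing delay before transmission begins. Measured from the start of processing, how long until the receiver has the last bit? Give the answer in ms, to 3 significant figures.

15.0 ms

L = 9000 × 8 = 72000 bits.
Transmission delay = L/R = 72000 / 5130000 = 14.0351 ms.
Propagation delay = d/s = 1100 m / 169000000 m/s = 0.00650888 ms.
Plus processing delay 1 ms = 1 ms.
Total = 15.0 ms.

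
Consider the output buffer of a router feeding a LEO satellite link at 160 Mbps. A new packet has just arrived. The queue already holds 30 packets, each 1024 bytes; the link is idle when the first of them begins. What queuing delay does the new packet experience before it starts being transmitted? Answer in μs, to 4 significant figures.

Each queued packet: L/R = 8192/160000000 = 51.2 μs.
30 queued → 1536 μs.
Queuing delay = 1536 μs.

1536 μs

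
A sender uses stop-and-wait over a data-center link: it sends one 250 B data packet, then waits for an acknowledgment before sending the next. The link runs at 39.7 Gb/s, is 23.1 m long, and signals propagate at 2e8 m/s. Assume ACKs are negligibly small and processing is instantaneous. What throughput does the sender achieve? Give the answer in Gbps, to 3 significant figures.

7.11 Gbps

t_tx = L/R = 2000/39700000000 = 5.03778e-08 s.
t_prop = 23.1/200000000 = 1.155e-07 s; RTT = 2.31e-07 s.
Cycle = t_tx + RTT = 2.81378e-07 s.
Throughput = L / cycle = 2000 / 2.81378e-07 = 7.11 Gbps.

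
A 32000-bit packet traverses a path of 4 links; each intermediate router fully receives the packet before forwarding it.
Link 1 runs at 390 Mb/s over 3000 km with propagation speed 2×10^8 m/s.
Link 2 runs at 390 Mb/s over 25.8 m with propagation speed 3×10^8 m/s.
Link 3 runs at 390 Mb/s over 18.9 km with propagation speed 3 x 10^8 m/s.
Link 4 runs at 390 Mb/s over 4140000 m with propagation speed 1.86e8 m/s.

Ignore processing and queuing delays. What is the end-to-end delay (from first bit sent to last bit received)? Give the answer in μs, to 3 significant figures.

37600 μs

Transmission delay per hop = L/R = 32000/390000000 = 82.0513 μs; 4 hops → 328.205 μs.
Propagation delays (d/s per hop): 15000, 0.086, 63, 22258.1 μs; sum = 37321.2 μs.
End-to-end = 37600 μs.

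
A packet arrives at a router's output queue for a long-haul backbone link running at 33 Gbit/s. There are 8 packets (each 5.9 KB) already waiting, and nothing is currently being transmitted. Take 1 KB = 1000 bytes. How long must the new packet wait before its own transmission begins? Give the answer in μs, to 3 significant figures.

Each queued packet: L/R = 47200/33000000000 = 1.4303 μs.
8 queued → 11.4424 μs.
Queuing delay = 11.4 μs.

11.4 μs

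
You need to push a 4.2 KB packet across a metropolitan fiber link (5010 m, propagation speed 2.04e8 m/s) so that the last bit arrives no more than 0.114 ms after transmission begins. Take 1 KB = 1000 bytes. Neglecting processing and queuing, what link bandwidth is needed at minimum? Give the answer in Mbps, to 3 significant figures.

L = 33600 bits.
Propagation delay = 5010 / 204000000 = 0.0245588 ms.
Transmission budget = 0.114 − 0.0245588 = 0.0894412 ms.
R ≥ L / t_tx = 33600 bits / 8.94412e-05 s = 376 Mbps.

376 Mbps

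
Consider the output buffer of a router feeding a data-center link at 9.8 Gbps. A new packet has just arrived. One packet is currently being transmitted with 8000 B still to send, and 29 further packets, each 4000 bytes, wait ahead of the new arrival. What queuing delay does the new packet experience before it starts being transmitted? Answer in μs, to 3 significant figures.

Each queued packet: L/R = 32000/9800000000 = 3.26531 μs.
29 queued → 94.6939 μs.
Plus remaining 64000 bits of current packet: 6.53061 μs.
Queuing delay = 101 μs.

101 μs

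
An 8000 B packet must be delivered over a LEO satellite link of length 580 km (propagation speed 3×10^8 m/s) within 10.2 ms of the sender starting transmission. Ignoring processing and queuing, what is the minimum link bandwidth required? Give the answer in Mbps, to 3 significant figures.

L = 64000 bits.
Propagation delay = 580000 / 300000000 = 1.93333 ms.
Transmission budget = 10.2 − 1.93333 = 8.26667 ms.
R ≥ L / t_tx = 64000 bits / 0.00826667 s = 7.74 Mbps.

7.74 Mbps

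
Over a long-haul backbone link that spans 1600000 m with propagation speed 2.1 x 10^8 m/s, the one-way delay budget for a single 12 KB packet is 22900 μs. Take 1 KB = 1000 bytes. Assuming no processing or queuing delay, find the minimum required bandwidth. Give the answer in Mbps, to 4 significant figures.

L = 96000 bits.
Propagation delay = 1600000 / 210000000 = 7619.05 μs.
Transmission budget = 22900 − 7619.05 = 15281 μs.
R ≥ L / t_tx = 96000 bits / 0.015281 s = 6.282 Mbps.

6.282 Mbps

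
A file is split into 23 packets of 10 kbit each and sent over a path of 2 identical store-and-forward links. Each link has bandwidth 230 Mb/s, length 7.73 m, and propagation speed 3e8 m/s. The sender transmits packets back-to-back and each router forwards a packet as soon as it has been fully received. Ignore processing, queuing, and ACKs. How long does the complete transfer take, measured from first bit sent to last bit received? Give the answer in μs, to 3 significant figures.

Per-hop transmission t_tx = L/R = 10000/230000000 = 43.4783 μs.
Per-hop propagation t_prop = 7.73/300000000 = 0.0257667 μs.
Pipeline fill: first packet needs 2·t_tx to clear all hops; remaining 22 packets each add one t_tx.
Total = (2+23-1)·t_tx + 2·t_prop = 24·43.4783 + 2·0.0257667 = 1040 μs.

1040 μs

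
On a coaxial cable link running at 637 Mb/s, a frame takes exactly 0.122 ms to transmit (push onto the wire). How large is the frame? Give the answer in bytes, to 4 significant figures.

9714 bytes

L = R × t_tx = 637000000 b/s × 0.000122 s = 77714 bits.
In bytes: 77714 / 8 = 9714 bytes.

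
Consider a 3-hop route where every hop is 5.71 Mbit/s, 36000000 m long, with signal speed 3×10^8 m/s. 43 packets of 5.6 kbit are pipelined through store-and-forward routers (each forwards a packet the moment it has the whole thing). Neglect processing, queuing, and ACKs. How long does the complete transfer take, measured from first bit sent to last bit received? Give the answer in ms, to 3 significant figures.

404 ms

Per-hop transmission t_tx = L/R = 5600/5710000 = 0.980736 ms.
Per-hop propagation t_prop = 36000000/300000000 = 120 ms.
Pipeline fill: first packet needs 3·t_tx to clear all hops; remaining 42 packets each add one t_tx.
Total = (3+43-1)·t_tx + 3·t_prop = 45·0.980736 + 3·120 = 404 ms.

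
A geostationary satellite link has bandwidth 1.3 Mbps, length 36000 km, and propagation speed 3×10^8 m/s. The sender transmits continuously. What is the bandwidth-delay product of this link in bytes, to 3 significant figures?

19500 bytes

Propagation delay = 36000000 / 300000000 = 0.12 s.
BDP = R × t_prop = 1300000 × 0.12 = 156000 bits.
In bytes: 156000/8 = 19500 bytes.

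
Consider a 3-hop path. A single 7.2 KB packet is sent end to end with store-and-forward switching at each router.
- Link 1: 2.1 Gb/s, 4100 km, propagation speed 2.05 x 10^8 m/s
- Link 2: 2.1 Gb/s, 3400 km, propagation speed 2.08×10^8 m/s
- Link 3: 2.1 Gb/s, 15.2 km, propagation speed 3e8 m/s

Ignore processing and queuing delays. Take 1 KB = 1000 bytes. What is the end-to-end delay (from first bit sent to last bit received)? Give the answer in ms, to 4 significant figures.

L = 57600 bits.
Transmission delay per hop = L/R = 57600/2100000000 = 0.0274286 ms; 3 hops → 0.0822857 ms.
Propagation delays (d/s per hop): 20, 16.3462, 0.0506667 ms; sum = 36.3968 ms.
End-to-end = 36.48 ms.

36.48 ms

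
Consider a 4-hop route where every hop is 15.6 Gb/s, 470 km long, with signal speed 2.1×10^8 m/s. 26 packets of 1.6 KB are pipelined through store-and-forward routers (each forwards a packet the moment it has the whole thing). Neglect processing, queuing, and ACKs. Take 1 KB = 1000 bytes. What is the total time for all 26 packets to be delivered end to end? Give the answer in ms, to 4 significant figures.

8.976 ms

Per-hop transmission t_tx = L/R = 12800/15600000000 = 0.000820513 ms.
Per-hop propagation t_prop = 470000/210000000 = 2.2381 ms.
Pipeline fill: first packet needs 4·t_tx to clear all hops; remaining 25 packets each add one t_tx.
Total = (4+26-1)·t_tx + 4·t_prop = 29·0.000820513 + 4·2.2381 = 8.976 ms.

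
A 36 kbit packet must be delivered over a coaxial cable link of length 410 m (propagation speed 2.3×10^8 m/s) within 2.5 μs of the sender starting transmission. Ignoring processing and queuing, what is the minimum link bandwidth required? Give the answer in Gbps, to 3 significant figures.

50.2 Gbps

Propagation delay = 410 / 2.3e+08 = 1.78261 μs.
Transmission budget = 2.5 − 1.78261 = 0.717391 μs.
R ≥ L / t_tx = 36000 bits / 7.17391e-07 s = 50.2 Gbps.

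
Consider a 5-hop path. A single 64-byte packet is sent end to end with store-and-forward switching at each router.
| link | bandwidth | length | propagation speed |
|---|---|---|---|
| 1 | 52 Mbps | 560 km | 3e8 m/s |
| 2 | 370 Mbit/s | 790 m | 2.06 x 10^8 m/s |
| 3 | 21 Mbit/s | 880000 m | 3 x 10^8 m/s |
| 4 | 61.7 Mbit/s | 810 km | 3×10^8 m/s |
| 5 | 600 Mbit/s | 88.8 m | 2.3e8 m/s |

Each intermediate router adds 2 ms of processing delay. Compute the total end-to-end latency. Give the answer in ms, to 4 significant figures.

15.55 ms

L = 64 × 8 = 512 bits.
Transmission delays (L/R per hop): 0.00984615, 0.00138378, 0.024381, 0.00829822, 0.000853333 ms; sum = 0.0447624 ms.
Propagation delays (d/s per hop): 1.86667, 0.00383495, 2.93333, 2.7, 0.000386087 ms; sum = 7.50422 ms.
Processing at 4 router(s): 4 × 2 ms = 8 ms.
End-to-end = 15.55 ms.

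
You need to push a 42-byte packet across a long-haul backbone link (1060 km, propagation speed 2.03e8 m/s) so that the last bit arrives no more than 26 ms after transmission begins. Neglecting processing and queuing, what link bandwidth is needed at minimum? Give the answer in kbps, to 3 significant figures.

L = 336 bits.
Propagation delay = 1060000 / 2.03e+08 = 5.22167 ms.
Transmission budget = 26 − 5.22167 = 20.7783 ms.
R ≥ L / t_tx = 336 bits / 0.0207783 s = 16.2 kbps.

16.2 kbps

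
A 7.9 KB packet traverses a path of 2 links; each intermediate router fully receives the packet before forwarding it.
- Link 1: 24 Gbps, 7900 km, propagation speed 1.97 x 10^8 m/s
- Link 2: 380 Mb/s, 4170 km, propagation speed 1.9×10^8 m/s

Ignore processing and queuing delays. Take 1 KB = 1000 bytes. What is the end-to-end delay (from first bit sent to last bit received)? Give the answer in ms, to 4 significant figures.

L = 63200 bits.
Transmission delays (L/R per hop): 0.00263333, 0.166316 ms; sum = 0.168949 ms.
Propagation delays (d/s per hop): 40.1015, 21.9474 ms; sum = 62.0489 ms.
End-to-end = 62.22 ms.

62.22 ms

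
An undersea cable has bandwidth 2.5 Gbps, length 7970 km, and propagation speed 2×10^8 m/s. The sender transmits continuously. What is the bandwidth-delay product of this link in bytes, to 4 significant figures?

Propagation delay = 7970000 / 200000000 = 0.03985 s.
BDP = R × t_prop = 2500000000 × 0.03985 = 99625000 bits.
In bytes: 99625000/8 = 12450000 bytes.

12450000 bytes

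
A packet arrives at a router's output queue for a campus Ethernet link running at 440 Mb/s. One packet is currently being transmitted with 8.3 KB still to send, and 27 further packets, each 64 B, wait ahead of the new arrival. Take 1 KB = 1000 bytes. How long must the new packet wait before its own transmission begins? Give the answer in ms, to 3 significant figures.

Each queued packet: L/R = 512/440000000 = 0.00116364 ms.
27 queued → 0.0314182 ms.
Plus remaining 66400 bits of current packet: 0.150909 ms.
Queuing delay = 0.182 ms.

0.182 ms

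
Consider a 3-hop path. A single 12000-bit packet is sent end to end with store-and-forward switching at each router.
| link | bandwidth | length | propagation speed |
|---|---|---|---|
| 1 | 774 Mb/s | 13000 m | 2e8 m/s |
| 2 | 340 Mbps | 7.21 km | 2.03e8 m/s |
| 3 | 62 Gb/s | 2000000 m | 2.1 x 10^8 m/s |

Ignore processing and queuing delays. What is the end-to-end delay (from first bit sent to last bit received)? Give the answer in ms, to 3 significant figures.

Transmission delays (L/R per hop): 0.0155039, 0.0352941, 0.000193548 ms; sum = 0.0509915 ms.
Propagation delays (d/s per hop): 0.065, 0.0355172, 9.52381 ms; sum = 9.62433 ms.
End-to-end = 9.68 ms.

9.68 ms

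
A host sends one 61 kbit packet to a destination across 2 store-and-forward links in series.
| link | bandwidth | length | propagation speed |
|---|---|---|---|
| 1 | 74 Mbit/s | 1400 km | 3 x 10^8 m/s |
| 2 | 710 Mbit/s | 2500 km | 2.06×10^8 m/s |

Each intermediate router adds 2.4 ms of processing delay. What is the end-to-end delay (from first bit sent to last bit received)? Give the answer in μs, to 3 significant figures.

20100 μs

L = 61000 bits.
Transmission delays (L/R per hop): 824.324, 85.9155 μs; sum = 910.24 μs.
Propagation delays (d/s per hop): 4666.67, 12135.9 μs; sum = 16802.6 μs.
Processing at 1 router(s): 1 × 2.4 ms = 2400 μs.
End-to-end = 20100 μs.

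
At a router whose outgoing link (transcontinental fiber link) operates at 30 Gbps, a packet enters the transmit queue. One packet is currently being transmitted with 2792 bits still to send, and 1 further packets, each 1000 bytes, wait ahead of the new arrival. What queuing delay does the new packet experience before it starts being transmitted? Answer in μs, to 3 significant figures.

Each queued packet: L/R = 8000/30000000000 = 0.266667 μs.
1 queued → 0.266667 μs.
Plus remaining 2792 bits of current packet: 0.0930667 μs.
Queuing delay = 0.360 μs.

0.360 μs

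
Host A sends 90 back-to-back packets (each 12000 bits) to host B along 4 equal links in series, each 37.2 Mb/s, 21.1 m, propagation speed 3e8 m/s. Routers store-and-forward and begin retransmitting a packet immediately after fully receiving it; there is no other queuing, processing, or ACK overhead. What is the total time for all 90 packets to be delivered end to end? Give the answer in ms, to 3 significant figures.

30.0 ms

Per-hop transmission t_tx = L/R = 12000/37200000 = 0.322581 ms.
Per-hop propagation t_prop = 21.1/300000000 = 7.03333e-05 ms.
Pipeline fill: first packet needs 4·t_tx to clear all hops; remaining 89 packets each add one t_tx.
Total = (4+90-1)·t_tx + 4·t_prop = 93·0.322581 + 4·7.03333e-05 = 30.0 ms.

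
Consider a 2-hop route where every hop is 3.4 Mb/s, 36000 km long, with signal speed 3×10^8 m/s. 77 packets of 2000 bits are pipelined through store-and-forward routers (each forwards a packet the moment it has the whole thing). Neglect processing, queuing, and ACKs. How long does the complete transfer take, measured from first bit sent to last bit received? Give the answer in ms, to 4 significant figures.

285.9 ms

Per-hop transmission t_tx = L/R = 2000/3400000 = 0.588235 ms.
Per-hop propagation t_prop = 36000000/300000000 = 120 ms.
Pipeline fill: first packet needs 2·t_tx to clear all hops; remaining 76 packets each add one t_tx.
Total = (2+77-1)·t_tx + 2·t_prop = 78·0.588235 + 2·120 = 285.9 ms.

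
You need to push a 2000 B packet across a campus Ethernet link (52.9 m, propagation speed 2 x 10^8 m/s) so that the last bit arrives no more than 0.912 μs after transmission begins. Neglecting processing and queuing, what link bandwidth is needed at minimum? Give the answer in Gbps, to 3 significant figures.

L = 16000 bits.
Propagation delay = 52.9 / 200000000 = 0.2645 μs.
Transmission budget = 0.912 − 0.2645 = 0.6475 μs.
R ≥ L / t_tx = 16000 bits / 6.475e-07 s = 24.7 Gbps.

24.7 Gbps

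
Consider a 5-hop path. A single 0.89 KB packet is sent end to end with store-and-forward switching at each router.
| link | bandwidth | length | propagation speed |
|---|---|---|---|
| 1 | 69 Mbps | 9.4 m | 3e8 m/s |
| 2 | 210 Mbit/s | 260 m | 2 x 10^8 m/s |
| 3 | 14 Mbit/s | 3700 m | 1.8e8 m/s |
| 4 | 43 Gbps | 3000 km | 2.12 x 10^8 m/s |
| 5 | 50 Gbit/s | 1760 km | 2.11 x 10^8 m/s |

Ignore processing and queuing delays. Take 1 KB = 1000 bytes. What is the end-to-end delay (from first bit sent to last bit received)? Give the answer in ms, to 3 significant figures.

23.2 ms

L = 7120 bits.
Transmission delays (L/R per hop): 0.103188, 0.0339048, 0.508571, 0.000165581, 0.0001424 ms; sum = 0.645973 ms.
Propagation delays (d/s per hop): 3.13333e-05, 0.0013, 0.0205556, 14.1509, 8.34123 ms; sum = 22.5141 ms.
End-to-end = 23.2 ms.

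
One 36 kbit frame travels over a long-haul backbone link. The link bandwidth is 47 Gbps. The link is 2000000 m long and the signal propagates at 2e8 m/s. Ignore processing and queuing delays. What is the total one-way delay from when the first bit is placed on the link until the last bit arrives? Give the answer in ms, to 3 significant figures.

L = 36000 bits.
Transmission delay = L/R = 36000 / 47000000000 = 0.000765957 ms.
Propagation delay = d/s = 2000000 m / 200000000 m/s = 10 ms.
Total = 10.0 ms.

10.0 ms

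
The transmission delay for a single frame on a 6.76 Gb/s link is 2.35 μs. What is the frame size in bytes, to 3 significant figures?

L = R × t_tx = 6760000000 b/s × 2.35e-06 s = 15886 bits.
In bytes: 15886 / 8 = 1990 bytes.

1990 bytes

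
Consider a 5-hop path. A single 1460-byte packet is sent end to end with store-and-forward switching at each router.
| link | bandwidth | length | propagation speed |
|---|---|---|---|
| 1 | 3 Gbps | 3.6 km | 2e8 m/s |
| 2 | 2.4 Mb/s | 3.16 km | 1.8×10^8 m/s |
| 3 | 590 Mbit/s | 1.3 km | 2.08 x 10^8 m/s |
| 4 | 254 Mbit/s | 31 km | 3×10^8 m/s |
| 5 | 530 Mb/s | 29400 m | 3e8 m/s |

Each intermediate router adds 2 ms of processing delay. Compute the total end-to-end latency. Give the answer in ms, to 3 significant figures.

L = 1460 × 8 = 11680 bits.
Transmission delays (L/R per hop): 0.00389333, 4.86667, 0.0197966, 0.0459843, 0.0220377 ms; sum = 4.95838 ms.
Propagation delays (d/s per hop): 0.018, 0.0175556, 0.00625, 0.103333, 0.098 ms; sum = 0.243139 ms.
Processing at 4 router(s): 4 × 2 ms = 8 ms.
End-to-end = 13.2 ms.

13.2 ms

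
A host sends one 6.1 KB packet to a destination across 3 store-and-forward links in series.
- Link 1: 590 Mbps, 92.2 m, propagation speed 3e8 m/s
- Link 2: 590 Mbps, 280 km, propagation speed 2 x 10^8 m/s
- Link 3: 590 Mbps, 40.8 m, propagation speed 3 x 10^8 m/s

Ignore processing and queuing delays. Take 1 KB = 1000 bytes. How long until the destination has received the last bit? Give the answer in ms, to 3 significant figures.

1.65 ms

L = 48800 bits.
Transmission delay per hop = L/R = 48800/590000000 = 0.0827119 ms; 3 hops → 0.248136 ms.
Propagation delays (d/s per hop): 0.000307333, 1.4, 0.000136 ms; sum = 1.40044 ms.
End-to-end = 1.65 ms.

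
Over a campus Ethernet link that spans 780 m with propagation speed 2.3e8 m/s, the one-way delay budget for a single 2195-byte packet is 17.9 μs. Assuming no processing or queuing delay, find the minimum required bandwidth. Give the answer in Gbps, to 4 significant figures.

1.210 Gbps

L = 17560 bits.
Propagation delay = 780 / 2.3e+08 = 3.3913 μs.
Transmission budget = 17.9 − 3.3913 = 14.5087 μs.
R ≥ L / t_tx = 17560 bits / 1.45087e-05 s = 1.210 Gbps.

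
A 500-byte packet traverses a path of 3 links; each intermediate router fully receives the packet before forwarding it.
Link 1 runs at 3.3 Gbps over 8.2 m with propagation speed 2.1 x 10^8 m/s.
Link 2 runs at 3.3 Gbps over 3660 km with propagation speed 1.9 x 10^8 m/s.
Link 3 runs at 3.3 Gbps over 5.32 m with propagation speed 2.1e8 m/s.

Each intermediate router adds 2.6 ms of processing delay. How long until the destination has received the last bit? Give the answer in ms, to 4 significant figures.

24.47 ms

L = 500 × 8 = 4000 bits.
Transmission delay per hop = L/R = 4000/3300000000 = 0.00121212 ms; 3 hops → 0.00363636 ms.
Propagation delays (d/s per hop): 3.90476e-05, 19.2632, 2.53333e-05 ms; sum = 19.2632 ms.
Processing at 2 router(s): 2 × 2.6 ms = 5.2 ms.
End-to-end = 24.47 ms.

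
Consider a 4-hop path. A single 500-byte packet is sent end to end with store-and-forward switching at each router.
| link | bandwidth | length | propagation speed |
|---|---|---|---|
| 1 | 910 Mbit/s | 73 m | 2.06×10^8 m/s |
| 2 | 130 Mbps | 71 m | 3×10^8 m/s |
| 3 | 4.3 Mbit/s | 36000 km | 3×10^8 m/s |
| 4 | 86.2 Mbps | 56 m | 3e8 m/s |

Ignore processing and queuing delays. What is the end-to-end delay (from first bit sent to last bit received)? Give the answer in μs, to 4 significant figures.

L = 500 × 8 = 4000 bits.
Transmission delays (L/R per hop): 4.3956, 30.7692, 930.233, 46.4037 μs; sum = 1011.8 μs.
Propagation delays (d/s per hop): 0.354369, 0.236667, 120000, 0.186667 μs; sum = 120001 μs.
End-to-end = 121000 μs.

121000 μs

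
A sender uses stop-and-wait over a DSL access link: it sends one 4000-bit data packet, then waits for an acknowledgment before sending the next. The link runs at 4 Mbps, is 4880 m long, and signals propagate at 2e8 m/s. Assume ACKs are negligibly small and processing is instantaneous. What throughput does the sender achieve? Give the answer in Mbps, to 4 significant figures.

t_tx = L/R = 4000/4000000 = 0.001 s.
t_prop = 4880/200000000 = 2.44e-05 s; RTT = 4.88e-05 s.
Cycle = t_tx + RTT = 0.0010488 s.
Throughput = L / cycle = 4000 / 0.0010488 = 3.814 Mbps.

3.814 Mbps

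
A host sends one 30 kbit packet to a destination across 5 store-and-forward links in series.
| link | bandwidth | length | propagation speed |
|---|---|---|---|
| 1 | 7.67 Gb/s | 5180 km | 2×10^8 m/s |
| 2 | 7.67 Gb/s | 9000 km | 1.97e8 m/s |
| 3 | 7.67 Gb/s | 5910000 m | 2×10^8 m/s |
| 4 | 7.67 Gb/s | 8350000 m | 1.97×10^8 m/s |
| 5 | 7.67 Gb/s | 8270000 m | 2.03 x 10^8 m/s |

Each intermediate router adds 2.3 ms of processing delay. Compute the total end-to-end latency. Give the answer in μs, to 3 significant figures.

L = 30000 bits.
Transmission delay per hop = L/R = 30000/7670000000 = 3.91134 μs; 5 hops → 19.5567 μs.
Propagation delays (d/s per hop): 25900, 45685.3, 29550, 42385.8, 40738.9 μs; sum = 184260 μs.
Processing at 4 router(s): 4 × 2.3 ms = 9200 μs.
End-to-end = 193000 μs.

193000 μs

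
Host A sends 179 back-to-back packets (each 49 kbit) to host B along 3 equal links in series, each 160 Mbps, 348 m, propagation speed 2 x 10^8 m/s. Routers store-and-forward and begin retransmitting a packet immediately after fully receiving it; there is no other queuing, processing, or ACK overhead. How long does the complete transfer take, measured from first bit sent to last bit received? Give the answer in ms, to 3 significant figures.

55.4 ms

Per-hop transmission t_tx = L/R = 49000/160000000 = 0.30625 ms.
Per-hop propagation t_prop = 348/200000000 = 0.00174 ms.
Pipeline fill: first packet needs 3·t_tx to clear all hops; remaining 178 packets each add one t_tx.
Total = (3+179-1)·t_tx + 3·t_prop = 181·0.30625 + 3·0.00174 = 55.4 ms.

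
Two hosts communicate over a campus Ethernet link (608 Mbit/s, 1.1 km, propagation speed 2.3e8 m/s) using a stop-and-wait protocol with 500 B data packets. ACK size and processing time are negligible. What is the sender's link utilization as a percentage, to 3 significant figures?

40.8 %

t_tx = L/R = 4000/608000000 = 6.57895e-06 s.
t_prop = 1100/2.3e+08 = 4.78261e-06 s; RTT = 9.56522e-06 s.
Cycle = t_tx + RTT = 1.61442e-05 s.
Utilization = t_tx / cycle = 6.57895e-06/1.61442e-05 = 40.8 %.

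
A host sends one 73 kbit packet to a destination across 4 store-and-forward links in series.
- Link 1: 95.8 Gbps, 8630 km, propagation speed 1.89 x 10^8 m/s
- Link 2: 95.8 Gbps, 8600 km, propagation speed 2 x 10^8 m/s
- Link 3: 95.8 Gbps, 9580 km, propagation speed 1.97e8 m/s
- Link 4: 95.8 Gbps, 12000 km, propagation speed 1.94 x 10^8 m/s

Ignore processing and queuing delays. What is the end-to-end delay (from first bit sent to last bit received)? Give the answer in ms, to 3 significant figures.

199 ms

L = 73000 bits.
Transmission delay per hop = L/R = 73000/95800000000 = 0.000762004 ms; 4 hops → 0.00304802 ms.
Propagation delays (d/s per hop): 45.6614, 43, 48.6294, 61.8557 ms; sum = 199.146 ms.
End-to-end = 199 ms.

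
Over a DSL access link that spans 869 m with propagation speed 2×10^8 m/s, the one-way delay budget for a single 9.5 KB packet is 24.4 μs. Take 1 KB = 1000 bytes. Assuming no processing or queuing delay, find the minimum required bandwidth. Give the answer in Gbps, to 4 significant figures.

3.790 Gbps

L = 76000 bits.
Propagation delay = 869 / 200000000 = 4.345 μs.
Transmission budget = 24.4 − 4.345 = 20.055 μs.
R ≥ L / t_tx = 76000 bits / 2.0055e-05 s = 3.790 Gbps.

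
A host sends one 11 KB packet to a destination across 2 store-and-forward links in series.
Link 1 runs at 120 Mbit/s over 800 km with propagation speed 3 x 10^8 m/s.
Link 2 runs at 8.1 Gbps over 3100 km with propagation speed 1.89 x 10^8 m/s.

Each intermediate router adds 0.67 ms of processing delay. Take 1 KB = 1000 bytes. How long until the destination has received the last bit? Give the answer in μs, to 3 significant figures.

L = 88000 bits.
Transmission delays (L/R per hop): 733.333, 10.8642 μs; sum = 744.198 μs.
Propagation delays (d/s per hop): 2666.67, 16402.1 μs; sum = 19068.8 μs.
Processing at 1 router(s): 1 × 0.67 ms = 670 μs.
End-to-end = 20500 μs.

20500 μs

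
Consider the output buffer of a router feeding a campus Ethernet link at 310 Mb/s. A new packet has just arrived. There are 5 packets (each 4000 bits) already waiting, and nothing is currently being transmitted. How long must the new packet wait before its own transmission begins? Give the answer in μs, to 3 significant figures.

64.5 μs

Each queued packet: L/R = 4000/310000000 = 12.9032 μs.
5 queued → 64.5161 μs.
Queuing delay = 64.5 μs.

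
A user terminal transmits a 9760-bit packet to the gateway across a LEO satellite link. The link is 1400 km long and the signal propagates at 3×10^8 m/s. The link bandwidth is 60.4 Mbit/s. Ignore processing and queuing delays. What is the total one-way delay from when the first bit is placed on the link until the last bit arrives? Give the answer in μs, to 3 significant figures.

Transmission delay = L/R = 9760 / 60400000 = 161.589 μs.
Propagation delay = d/s = 1400000 m / 300000000 m/s = 4666.67 μs.
Total = 4830 μs.

4830 μs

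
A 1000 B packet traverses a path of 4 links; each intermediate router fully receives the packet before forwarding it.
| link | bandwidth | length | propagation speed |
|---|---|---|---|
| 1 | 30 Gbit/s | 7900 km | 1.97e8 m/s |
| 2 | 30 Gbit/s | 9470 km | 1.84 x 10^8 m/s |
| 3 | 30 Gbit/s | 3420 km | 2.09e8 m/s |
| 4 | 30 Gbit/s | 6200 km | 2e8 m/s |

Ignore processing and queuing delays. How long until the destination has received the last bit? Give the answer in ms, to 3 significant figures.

L = 1000 × 8 = 8000 bits.
Transmission delay per hop = L/R = 8000/30000000000 = 0.000266667 ms; 4 hops → 0.00106667 ms.
Propagation delays (d/s per hop): 40.1015, 51.4674, 16.3636, 31 ms; sum = 138.933 ms.
End-to-end = 139 ms.

139 ms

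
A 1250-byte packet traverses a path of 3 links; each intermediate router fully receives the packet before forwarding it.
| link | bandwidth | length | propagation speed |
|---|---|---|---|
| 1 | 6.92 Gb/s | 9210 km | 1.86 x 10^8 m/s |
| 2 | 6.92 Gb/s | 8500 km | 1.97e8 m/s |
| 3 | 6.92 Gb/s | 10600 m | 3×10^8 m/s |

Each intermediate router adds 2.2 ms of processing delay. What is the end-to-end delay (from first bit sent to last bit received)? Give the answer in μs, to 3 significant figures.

L = 1250 × 8 = 10000 bits.
Transmission delay per hop = L/R = 10000/6920000000 = 1.44509 μs; 3 hops → 4.33526 μs.
Propagation delays (d/s per hop): 49516.1, 43147.2, 35.3333 μs; sum = 92698.7 μs.
Processing at 2 router(s): 2 × 2.2 ms = 4400 μs.
End-to-end = 97100 μs.

97100 μs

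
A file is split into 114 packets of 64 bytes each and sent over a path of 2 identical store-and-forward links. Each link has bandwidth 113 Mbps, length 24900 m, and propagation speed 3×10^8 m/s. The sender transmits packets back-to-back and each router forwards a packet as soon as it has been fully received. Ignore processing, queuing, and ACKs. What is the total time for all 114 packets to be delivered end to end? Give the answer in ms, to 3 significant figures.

0.687 ms

Per-hop transmission t_tx = L/R = 512/113000000 = 0.00453097 ms.
Per-hop propagation t_prop = 24900/300000000 = 0.083 ms.
Pipeline fill: first packet needs 2·t_tx to clear all hops; remaining 113 packets each add one t_tx.
Total = (2+114-1)·t_tx + 2·t_prop = 115·0.00453097 + 2·0.083 = 0.687 ms.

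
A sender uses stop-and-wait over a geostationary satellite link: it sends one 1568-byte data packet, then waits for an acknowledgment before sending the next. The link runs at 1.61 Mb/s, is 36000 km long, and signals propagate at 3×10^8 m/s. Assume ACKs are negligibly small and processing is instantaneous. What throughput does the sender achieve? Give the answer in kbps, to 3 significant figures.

50.6 kbps

t_tx = L/R = 12544/1610000 = 0.0077913 s.
t_prop = 36000000/300000000 = 0.12 s; RTT = 0.24 s.
Cycle = t_tx + RTT = 0.247791 s.
Throughput = L / cycle = 12544 / 0.247791 = 50.6 kbps.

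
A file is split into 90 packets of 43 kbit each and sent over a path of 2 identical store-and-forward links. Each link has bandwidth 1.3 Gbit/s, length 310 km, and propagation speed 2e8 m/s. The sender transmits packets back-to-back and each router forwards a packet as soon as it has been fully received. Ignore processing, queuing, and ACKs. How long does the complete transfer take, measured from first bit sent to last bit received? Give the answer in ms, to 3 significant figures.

Per-hop transmission t_tx = L/R = 43000/1300000000 = 0.0330769 ms.
Per-hop propagation t_prop = 310000/200000000 = 1.55 ms.
Pipeline fill: first packet needs 2·t_tx to clear all hops; remaining 89 packets each add one t_tx.
Total = (2+90-1)·t_tx + 2·t_prop = 91·0.0330769 + 2·1.55 = 6.11 ms.

6.11 ms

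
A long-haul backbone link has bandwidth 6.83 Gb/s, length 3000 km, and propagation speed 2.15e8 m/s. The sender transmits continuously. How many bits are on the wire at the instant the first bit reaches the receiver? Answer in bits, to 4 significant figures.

95300000 bits

Propagation delay = 3000000 / 215000000 = 0.0139535 s.
BDP = R × t_prop = 6830000000 × 0.0139535 = 95302300 bits.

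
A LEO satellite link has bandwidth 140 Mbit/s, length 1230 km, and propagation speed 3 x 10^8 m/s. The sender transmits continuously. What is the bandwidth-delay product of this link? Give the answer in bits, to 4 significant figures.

Propagation delay = 1230000 / 300000000 = 0.0041 s.
BDP = R × t_prop = 140000000 × 0.0041 = 574000 bits.

574000 bits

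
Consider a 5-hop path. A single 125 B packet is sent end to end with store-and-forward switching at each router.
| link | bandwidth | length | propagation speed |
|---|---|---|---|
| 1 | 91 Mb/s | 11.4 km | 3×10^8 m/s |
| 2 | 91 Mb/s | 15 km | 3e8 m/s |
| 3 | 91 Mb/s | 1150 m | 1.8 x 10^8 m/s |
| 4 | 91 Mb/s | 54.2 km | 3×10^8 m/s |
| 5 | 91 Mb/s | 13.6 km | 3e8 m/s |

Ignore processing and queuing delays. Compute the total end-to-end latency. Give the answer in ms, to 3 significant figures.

0.375 ms

L = 125 × 8 = 1000 bits.
Transmission delay per hop = L/R = 1000/91000000 = 0.010989 ms; 5 hops → 0.0549451 ms.
Propagation delays (d/s per hop): 0.038, 0.05, 0.00638889, 0.180667, 0.0453333 ms; sum = 0.320389 ms.
End-to-end = 0.375 ms.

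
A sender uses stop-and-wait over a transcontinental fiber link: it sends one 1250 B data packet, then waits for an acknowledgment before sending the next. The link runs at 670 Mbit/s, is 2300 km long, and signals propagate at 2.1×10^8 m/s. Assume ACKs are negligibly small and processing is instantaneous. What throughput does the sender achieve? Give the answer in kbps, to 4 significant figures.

t_tx = L/R = 10000/670000000 = 1.49254e-05 s.
t_prop = 2300000/210000000 = 0.0109524 s; RTT = 0.0219048 s.
Cycle = t_tx + RTT = 0.0219197 s.
Throughput = L / cycle = 10000 / 0.0219197 = 456.2 kbps.

456.2 kbps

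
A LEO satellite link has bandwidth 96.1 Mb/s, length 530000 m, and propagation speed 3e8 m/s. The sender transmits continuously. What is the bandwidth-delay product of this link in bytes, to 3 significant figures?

Propagation delay = 530000 / 300000000 = 0.00176667 s.
BDP = R × t_prop = 96100000 × 0.00176667 = 169777 bits.
In bytes: 169777/8 = 21200 bytes.

21200 bytes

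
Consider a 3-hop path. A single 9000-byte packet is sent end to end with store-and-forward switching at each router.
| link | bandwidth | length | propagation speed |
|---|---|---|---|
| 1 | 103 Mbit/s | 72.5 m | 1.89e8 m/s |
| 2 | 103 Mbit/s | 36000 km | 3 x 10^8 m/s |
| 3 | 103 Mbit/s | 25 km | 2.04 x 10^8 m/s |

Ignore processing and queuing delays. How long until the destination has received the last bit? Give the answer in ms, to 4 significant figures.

L = 9000 × 8 = 72000 bits.
Transmission delay per hop = L/R = 72000/103000000 = 0.699029 ms; 3 hops → 2.09709 ms.
Propagation delays (d/s per hop): 0.000383598, 120, 0.122549 ms; sum = 120.123 ms.
End-to-end = 122.2 ms.

122.2 ms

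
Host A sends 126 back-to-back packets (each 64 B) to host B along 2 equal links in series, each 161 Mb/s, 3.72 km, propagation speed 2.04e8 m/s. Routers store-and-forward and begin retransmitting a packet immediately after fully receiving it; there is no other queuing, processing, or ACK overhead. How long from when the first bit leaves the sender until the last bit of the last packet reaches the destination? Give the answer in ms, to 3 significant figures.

Per-hop transmission t_tx = L/R = 512/161000000 = 0.00318012 ms.
Per-hop propagation t_prop = 3720/204000000 = 0.0182353 ms.
Pipeline fill: first packet needs 2·t_tx to clear all hops; remaining 125 packets each add one t_tx.
Total = (2+126-1)·t_tx + 2·t_prop = 127·0.00318012 + 2·0.0182353 = 0.440 ms.

0.440 ms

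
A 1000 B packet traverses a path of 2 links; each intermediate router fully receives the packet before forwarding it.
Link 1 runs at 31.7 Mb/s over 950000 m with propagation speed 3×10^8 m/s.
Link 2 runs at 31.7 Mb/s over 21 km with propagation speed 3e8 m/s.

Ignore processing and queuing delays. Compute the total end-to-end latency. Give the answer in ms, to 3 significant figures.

3.74 ms

L = 1000 × 8 = 8000 bits.
Transmission delay per hop = L/R = 8000/31700000 = 0.252366 ms; 2 hops → 0.504732 ms.
Propagation delays (d/s per hop): 3.16667, 0.07 ms; sum = 3.23667 ms.
End-to-end = 3.74 ms.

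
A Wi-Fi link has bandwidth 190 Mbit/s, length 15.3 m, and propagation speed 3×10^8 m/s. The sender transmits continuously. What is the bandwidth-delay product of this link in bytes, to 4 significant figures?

1.211 bytes

Propagation delay = 15.3 / 300000000 = 5.1e-08 s.
BDP = R × t_prop = 190000000 × 5.1e-08 = 9.69 bits.
In bytes: 9.69/8 = 1.211 bytes.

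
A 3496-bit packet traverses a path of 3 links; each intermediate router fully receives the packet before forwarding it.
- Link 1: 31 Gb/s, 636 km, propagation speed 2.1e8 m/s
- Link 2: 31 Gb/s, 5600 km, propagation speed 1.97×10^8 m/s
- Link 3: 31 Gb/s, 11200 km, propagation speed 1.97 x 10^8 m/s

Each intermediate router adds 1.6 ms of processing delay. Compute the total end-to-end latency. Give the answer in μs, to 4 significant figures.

Transmission delay per hop = L/R = 3496/31000000000 = 0.112774 μs; 3 hops → 0.338323 μs.
Propagation delays (d/s per hop): 3028.57, 28426.4, 56852.8 μs; sum = 88307.8 μs.
Processing at 2 router(s): 2 × 1.6 ms = 3200 μs.
End-to-end = 91510 μs.

91510 μs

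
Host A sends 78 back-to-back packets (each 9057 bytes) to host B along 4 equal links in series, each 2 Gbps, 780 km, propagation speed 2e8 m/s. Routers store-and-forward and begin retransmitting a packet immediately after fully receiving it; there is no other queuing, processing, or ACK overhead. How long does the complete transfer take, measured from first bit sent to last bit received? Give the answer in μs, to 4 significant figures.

Per-hop transmission t_tx = L/R = 72456/2000000000 = 36.228 μs.
Per-hop propagation t_prop = 780000/200000000 = 3900 μs.
Pipeline fill: first packet needs 4·t_tx to clear all hops; remaining 77 packets each add one t_tx.
Total = (4+78-1)·t_tx + 4·t_prop = 81·36.228 + 4·3900 = 18530 μs.

18530 μs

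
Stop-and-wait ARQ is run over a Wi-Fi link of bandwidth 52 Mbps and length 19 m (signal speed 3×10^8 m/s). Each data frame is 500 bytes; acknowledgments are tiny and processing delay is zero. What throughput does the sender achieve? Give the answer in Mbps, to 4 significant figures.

t_tx = L/R = 4000/52000000 = 7.69231e-05 s.
t_prop = 19/300000000 = 6.33333e-08 s; RTT = 1.26667e-07 s.
Cycle = t_tx + RTT = 7.70497e-05 s.
Throughput = L / cycle = 4000 / 7.70497e-05 = 51.91 Mbps.

51.91 Mbps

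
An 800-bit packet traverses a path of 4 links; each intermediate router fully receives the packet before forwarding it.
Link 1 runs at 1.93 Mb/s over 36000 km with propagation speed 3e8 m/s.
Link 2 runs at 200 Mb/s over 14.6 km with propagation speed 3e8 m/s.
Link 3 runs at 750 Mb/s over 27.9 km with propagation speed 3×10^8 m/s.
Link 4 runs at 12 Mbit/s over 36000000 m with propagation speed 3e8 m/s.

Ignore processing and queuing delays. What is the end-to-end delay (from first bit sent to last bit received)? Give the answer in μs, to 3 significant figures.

Transmission delays (L/R per hop): 414.508, 4, 1.06667, 66.6667 μs; sum = 486.241 μs.
Propagation delays (d/s per hop): 120000, 48.6667, 93, 120000 μs; sum = 240142 μs.
End-to-end = 241000 μs.

241000 μs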